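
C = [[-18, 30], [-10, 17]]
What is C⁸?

[[25476, -37830], [12610, -18659]]

tr C = -1 and det C = -6, so the characteristic polynomial is λ² − (-1)λ + (-6) with roots 2 and -3.
Eigenvectors give P = [[-3, 2], [-2, 1]] with P⁻¹ = [[1, -2], [2, -3]], and C = P·diag(2, -3)·P⁻¹.
Then C⁸ = P·diag(256, 6561)·P⁻¹ = [[-768, 13122], [-512, 6561]] · [[1, -2], [2, -3]] = [[25476, -37830], [12610, -18659]].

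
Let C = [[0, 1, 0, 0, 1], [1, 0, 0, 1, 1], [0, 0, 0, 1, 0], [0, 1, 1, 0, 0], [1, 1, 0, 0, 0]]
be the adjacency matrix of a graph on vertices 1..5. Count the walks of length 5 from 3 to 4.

6

The number of length-5 walks from vertex 3 to vertex 4 is entry (3,4) of C⁵, where C is the adjacency matrix.
C² = [[2, 1, 0, 1, 1], [1, 3, 1, 0, 1], [0, 1, 1, 0, 0], [1, 0, 0, 2, 1], [1, 1, 0, 1, 2]]
C³ = [[2, 4, 1, 1, 3], [4, 2, 0, 4, 4], [1, 0, 0, 2, 1], [1, 4, 2, 0, 1], [3, 4, 1, 1, 2]]
C⁴ = [[7, 6, 1, 5, 6], [6, 12, 4, 2, 6], [1, 4, 2, 0, 1], [5, 2, 0, 6, 5], [6, 6, 1, 5, 7]]
C⁵ = [[12, 18, 5, 7, 13], [18, 14, 2, 16, 18], [5, 2, 0, 6, 5], [7, 16, 6, 2, 7], [13, 18, 5, 7, 12]]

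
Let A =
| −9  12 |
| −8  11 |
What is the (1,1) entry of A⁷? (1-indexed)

−4377

tr A = 2 and det A = −3, so the characteristic polynomial is λ² − (2)λ + (−3) with roots 3 and −1.
Eigenvectors give P = [[1, 3], [1, 2]] with P⁻¹ = [[−2, 3], [1, −1]], and A = P·diag(3, −1)·P⁻¹.
Then A⁷ = P·diag(2187, −1)·P⁻¹ = [[2187, −3], [2187, −2]] · [[−2, 3], [1, −1]] = [[−4377, 6564], [−4376, 6563]].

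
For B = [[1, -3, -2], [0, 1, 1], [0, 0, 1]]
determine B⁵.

[[1, -15, -40], [0, 1, 5], [0, 0, 1]]

B = I + N where N = [[0, -3, -2], [0, 0, 1], [0, 0, 0]] is strictly upper-triangular, so N³ = 0.
(I + N)⁵ = I + 5·N + 10·N² = [[1, -15, -40], [0, 1, 5], [0, 0, 1]].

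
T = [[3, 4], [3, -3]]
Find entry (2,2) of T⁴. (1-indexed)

441

T² = [[21, 0], [0, 21]]
T³ = [[63, 84], [63, -63]]
T⁴ = [[441, 0], [0, 441]]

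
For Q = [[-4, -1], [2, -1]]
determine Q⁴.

tr Q = -5 and det Q = 6, so the characteristic polynomial is λ² − (-5)λ + (6) with roots -2 and -3.
Eigenvectors give P = [[-1, -1], [2, 1]] with P⁻¹ = [[1, 1], [-2, -1]], and Q = P·diag(-2, -3)·P⁻¹.
Then Q⁴ = P·diag(16, 81)·P⁻¹ = [[-16, -81], [32, 81]] · [[1, 1], [-2, -1]] = [[146, 65], [-130, -49]].

[[146, 65], [-130, -49]]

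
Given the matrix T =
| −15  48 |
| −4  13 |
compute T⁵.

[[−975, 2928], [−244, 733]]

tr T = −2 and det T = −3, so the characteristic polynomial is λ² − (−2)λ + (−3) with roots 1 and −3.
Eigenvectors give P = [[−3, 4], [−1, 1]] with P⁻¹ = [[1, −4], [1, −3]], and T = P·diag(1, −3)·P⁻¹.
Then T⁵ = P·diag(1, −243)·P⁻¹ = [[−3, −972], [−1, −243]] · [[1, −4], [1, −3]] = [[−975, 2928], [−244, 733]].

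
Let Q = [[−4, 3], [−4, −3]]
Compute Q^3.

Q^2 = [[4, −21], [28, −3]]
Q^3 = [[68, 75], [−100, 93]]

[[68, 75], [−100, 93]]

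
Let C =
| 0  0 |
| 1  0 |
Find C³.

C is strictly triangular, hence nilpotent: C² = 0, so C³ = 0.

[[0, 0], [0, 0]]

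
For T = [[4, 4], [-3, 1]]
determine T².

[[4, 20], [-15, -11]]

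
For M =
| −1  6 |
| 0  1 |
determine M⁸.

M² = I (check: tr M = 0 and det M = −1), so M⁸ = I since 8 is even.

[[1, 0], [0, 1]]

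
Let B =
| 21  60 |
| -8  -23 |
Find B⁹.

[[98421, 295260], [-39368, -118103]]

tr B = -2 and det B = -3, so the characteristic polynomial is λ² − (-2)λ + (-3) with roots 1 and -3.
Eigenvectors give P = [[-3, 5], [1, -2]] with P⁻¹ = [[-2, -5], [-1, -3]], and B = P·diag(1, -3)·P⁻¹.
Then B⁹ = P·diag(1, -19683)·P⁻¹ = [[-3, -98415], [1, 39366]] · [[-2, -5], [-1, -3]] = [[98421, 295260], [-39368, -118103]].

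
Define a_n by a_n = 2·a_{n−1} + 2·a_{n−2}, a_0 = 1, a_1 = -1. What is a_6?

With companion matrix B = [[2, 2], [1, 0]], [a_n, a_{n−1}]ᵀ = B·[a_{n−1}, a_{n−2}]ᵀ, so [a_6, a_5]ᵀ = B^5·[a_1, a_0]ᵀ.
B^5 = [[120, 88], [44, 32]], giving [a_6, a_5]ᵀ = [[-32], [-12]].

-32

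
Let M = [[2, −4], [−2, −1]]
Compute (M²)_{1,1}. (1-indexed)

12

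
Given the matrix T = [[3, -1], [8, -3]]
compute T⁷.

[[3, -1], [8, -3]]

T² = I (check: tr T = 0 and det T = -1), so T⁷ = T since 7 is odd.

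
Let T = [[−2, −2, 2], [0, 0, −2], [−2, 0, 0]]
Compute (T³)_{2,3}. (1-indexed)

8

T² = [[0, 4, 0], [4, 0, 0], [4, 4, −4]]
T³ = [[0, 0, −8], [−8, −8, 8], [0, −8, 0]]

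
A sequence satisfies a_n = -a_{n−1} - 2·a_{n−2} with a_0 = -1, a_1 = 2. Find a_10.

With companion matrix A = [[-1, -2], [1, 0]], [a_n, a_{n−1}]ᵀ = A·[a_{n−1}, a_{n−2}]ᵀ, so [a_10, a_9]ᵀ = A⁹·[a_1, a_0]ᵀ.
A⁹ = [[11, 34], [-17, -6]], giving [a_10, a_9]ᵀ = [[-12], [-28]].

-12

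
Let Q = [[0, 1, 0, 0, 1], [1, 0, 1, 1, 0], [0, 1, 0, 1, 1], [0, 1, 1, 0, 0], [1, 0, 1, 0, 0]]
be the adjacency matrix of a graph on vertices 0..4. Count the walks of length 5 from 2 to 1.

The number of length-5 walks from vertex 2 to vertex 1 is entry (2,1) of Q^5, where Q is the adjacency matrix.
Q^2 = [[2, 0, 2, 1, 0], [0, 3, 1, 1, 2], [2, 1, 3, 1, 0], [1, 1, 1, 2, 1], [0, 2, 0, 1, 2]]
Q^3 = [[0, 5, 1, 2, 4], [5, 2, 6, 4, 1], [1, 6, 2, 4, 5], [2, 4, 4, 2, 2], [4, 1, 5, 2, 0]]
Q^4 = [[9, 3, 11, 6, 1], [3, 15, 7, 8, 11], [11, 7, 15, 8, 3], [6, 8, 8, 8, 6], [1, 11, 3, 6, 9]]
Q^5 = [[4, 26, 10, 14, 20], [26, 18, 34, 22, 10], [10, 34, 18, 22, 26], [14, 22, 22, 16, 14], [20, 10, 26, 14, 4]]

34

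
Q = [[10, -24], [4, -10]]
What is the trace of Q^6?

128

tr Q = 0 and det Q = -4, so the characteristic polynomial is λ² − (0)λ + (-4) with roots -2 and 2.
Eigenvectors give P = [[-2, 3], [-1, 1]] with P⁻¹ = [[1, -3], [1, -2]], and Q = P·diag(-2, 2)·P⁻¹.
Then Q^6 = P·diag(64, 64)·P⁻¹ = [[-128, 192], [-64, 64]] · [[1, -3], [1, -2]] = [[64, 0], [0, 64]].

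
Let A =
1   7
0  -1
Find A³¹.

[[1, 7], [0, -1]]

A² = I (check: tr A = 0 and det A = -1), so A³¹ = A since 31 is odd.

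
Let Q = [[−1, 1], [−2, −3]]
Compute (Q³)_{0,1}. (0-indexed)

11

Q² = [[−1, −4], [8, 7]]
Q³ = [[9, 11], [−22, −13]]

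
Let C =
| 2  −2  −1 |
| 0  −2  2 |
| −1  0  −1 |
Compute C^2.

[[5, 0, −5], [−2, 4, −6], [−1, 2, 2]]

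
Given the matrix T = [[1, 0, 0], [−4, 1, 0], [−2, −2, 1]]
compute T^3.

T = I + N where N = [[0, 0, 0], [−4, 0, 0], [−2, −2, 0]] is strictly lower-triangular, so N^3 = 0.
(I + N)^3 = I + 3·N + 3·N^2 = [[1, 0, 0], [−12, 1, 0], [18, −6, 1]].

[[1, 0, 0], [−12, 1, 0], [18, −6, 1]]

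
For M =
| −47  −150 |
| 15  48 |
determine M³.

[[−323, −1050], [105, 342]]

tr M = 1 and det M = −6, so the characteristic polynomial is λ² − (1)λ + (−6) with roots −2 and 3.
Eigenvectors give P = [[10, −3], [−3, 1]] with P⁻¹ = [[1, 3], [3, 10]], and M = P·diag(−2, 3)·P⁻¹.
Then M³ = P·diag(−8, 27)·P⁻¹ = [[−80, −81], [24, 27]] · [[1, 3], [3, 10]] = [[−323, −1050], [105, 342]].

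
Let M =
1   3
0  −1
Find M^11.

M² = I (check: tr M = 0 and det M = −1), so M^11 = M since 11 is odd.

[[1, 3], [0, −1]]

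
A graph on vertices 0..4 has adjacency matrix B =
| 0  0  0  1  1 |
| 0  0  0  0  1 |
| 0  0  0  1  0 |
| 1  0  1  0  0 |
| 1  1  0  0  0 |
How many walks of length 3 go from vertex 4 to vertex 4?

The number of length-3 walks from vertex 4 to vertex 4 is entry (4,4) of B³, where B is the adjacency matrix.
B² = [[2, 1, 1, 0, 0], [1, 1, 0, 0, 0], [1, 0, 1, 0, 0], [0, 0, 0, 2, 1], [0, 0, 0, 1, 2]]
B³ = [[0, 0, 0, 3, 3], [0, 0, 0, 1, 2], [0, 0, 0, 2, 1], [3, 1, 2, 0, 0], [3, 2, 1, 0, 0]]

0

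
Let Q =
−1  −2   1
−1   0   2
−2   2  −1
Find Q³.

Q² = [[1, 4, −6], [−3, 6, −3], [2, 2, 3]]
Q³ = [[7, −14, 15], [3, 0, 12], [−10, 2, 3]]

[[7, −14, 15], [3, 0, 12], [−10, 2, 3]]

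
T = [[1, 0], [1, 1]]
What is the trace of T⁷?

2

T = I + N where N = [[0, 0], [1, 0]] is strictly lower-triangular, so N² = 0.
(I + N)⁷ = I + 7·N = [[1, 0], [7, 1]].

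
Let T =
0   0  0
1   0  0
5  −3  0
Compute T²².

[[0, 0, 0], [0, 0, 0], [0, 0, 0]]

T is strictly triangular, hence nilpotent: T³ = 0, so T²² = 0.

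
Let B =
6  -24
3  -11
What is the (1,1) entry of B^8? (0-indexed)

tr B = -5 and det B = 6, so the characteristic polynomial is λ² − (-5)λ + (6) with roots -2 and -3.
Eigenvectors give P = [[3, -8], [1, -3]] with P⁻¹ = [[3, -8], [1, -3]], and B = P·diag(-2, -3)·P⁻¹.
Then B^8 = P·diag(256, 6561)·P⁻¹ = [[768, -52488], [256, -19683]] · [[3, -8], [1, -3]] = [[-50184, 151320], [-18915, 57001]].

57001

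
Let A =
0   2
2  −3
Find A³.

A² = [[4, −6], [−6, 13]]
A³ = [[−12, 26], [26, −51]]

[[−12, 26], [26, −51]]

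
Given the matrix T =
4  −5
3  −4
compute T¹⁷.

T² = I (check: tr T = 0 and det T = −1), so T¹⁷ = T since 17 is odd.

[[4, −5], [3, −4]]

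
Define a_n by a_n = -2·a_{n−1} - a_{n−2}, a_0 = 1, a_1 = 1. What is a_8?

-15

With companion matrix B = [[-2, -1], [1, 0]], [a_n, a_{n−1}]ᵀ = B·[a_{n−1}, a_{n−2}]ᵀ, so [a_8, a_7]ᵀ = B⁷·[a_1, a_0]ᵀ.
B⁷ = [[-8, -7], [7, 6]], giving [a_8, a_7]ᵀ = [[-15], [13]].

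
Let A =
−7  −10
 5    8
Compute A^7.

[[−2443, −4630], [2315, 4502]]

tr A = 1 and det A = −6, so the characteristic polynomial is λ² − (1)λ + (−6) with roots −2 and 3.
Eigenvectors give P = [[2, −1], [−1, 1]] with P⁻¹ = [[1, 1], [1, 2]], and A = P·diag(−2, 3)·P⁻¹.
Then A^7 = P·diag(−128, 2187)·P⁻¹ = [[−256, −2187], [128, 2187]] · [[1, 1], [1, 2]] = [[−2443, −4630], [2315, 4502]].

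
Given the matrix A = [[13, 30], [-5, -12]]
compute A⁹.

[[60073, 121170], [-20195, -40902]]

tr A = 1 and det A = -6, so the characteristic polynomial is λ² − (1)λ + (-6) with roots 3 and -2.
Eigenvectors give P = [[3, -2], [-1, 1]] with P⁻¹ = [[1, 2], [1, 3]], and A = P·diag(3, -2)·P⁻¹.
Then A⁹ = P·diag(19683, -512)·P⁻¹ = [[59049, 1024], [-19683, -512]] · [[1, 2], [1, 3]] = [[60073, 121170], [-20195, -40902]].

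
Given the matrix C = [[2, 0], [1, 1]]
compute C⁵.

tr C = 3 and det C = 2, so the characteristic polynomial is λ² − (3)λ + (2) with roots 1 and 2.
Eigenvectors give P = [[0, 1], [-1, 1]] with P⁻¹ = [[1, -1], [1, 0]], and C = P·diag(1, 2)·P⁻¹.
Then C⁵ = P·diag(1, 32)·P⁻¹ = [[0, 32], [-1, 32]] · [[1, -1], [1, 0]] = [[32, 0], [31, 1]].

[[32, 0], [31, 1]]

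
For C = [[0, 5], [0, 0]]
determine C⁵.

C is strictly triangular, hence nilpotent: C² = 0, so C⁵ = 0.

[[0, 0], [0, 0]]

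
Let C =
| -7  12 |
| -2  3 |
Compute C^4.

[[241, -480], [80, -159]]

tr C = -4 and det C = 3, so the characteristic polynomial is λ² − (-4)λ + (3) with roots -3 and -1.
Eigenvectors give P = [[3, 2], [1, 1]] with P⁻¹ = [[1, -2], [-1, 3]], and C = P·diag(-3, -1)·P⁻¹.
Then C^4 = P·diag(81, 1)·P⁻¹ = [[243, 2], [81, 1]] · [[1, -2], [-1, 3]] = [[241, -480], [80, -159]].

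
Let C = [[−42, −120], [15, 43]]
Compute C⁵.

tr C = 1 and det C = −6, so the characteristic polynomial is λ² − (1)λ + (−6) with roots 3 and −2.
Eigenvectors give P = [[−8, −3], [3, 1]] with P⁻¹ = [[1, 3], [−3, −8]], and C = P·diag(3, −2)·P⁻¹.
Then C⁵ = P·diag(243, −32)·P⁻¹ = [[−1944, 96], [729, −32]] · [[1, 3], [−3, −8]] = [[−2232, −6600], [825, 2443]].

[[−2232, −6600], [825, 2443]]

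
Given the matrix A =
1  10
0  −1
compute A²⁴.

A² = I (check: tr A = 0 and det A = −1), so A²⁴ = I since 24 is even.

[[1, 0], [0, 1]]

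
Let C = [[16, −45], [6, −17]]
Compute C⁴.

tr C = −1 and det C = −2, so the characteristic polynomial is λ² − (−1)λ + (−2) with roots −2 and 1.
Eigenvectors give P = [[5, 3], [2, 1]] with P⁻¹ = [[−1, 3], [2, −5]], and C = P·diag(−2, 1)·P⁻¹.
Then C⁴ = P·diag(16, 1)·P⁻¹ = [[80, 3], [32, 1]] · [[−1, 3], [2, −5]] = [[−74, 225], [−30, 91]].

[[−74, 225], [−30, 91]]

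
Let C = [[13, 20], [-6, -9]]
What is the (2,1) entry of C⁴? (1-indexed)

-240

tr C = 4 and det C = 3, so the characteristic polynomial is λ² − (4)λ + (3) with roots 3 and 1.
Eigenvectors give P = [[-2, -5], [1, 3]] with P⁻¹ = [[-3, -5], [1, 2]], and C = P·diag(3, 1)·P⁻¹.
Then C⁴ = P·diag(81, 1)·P⁻¹ = [[-162, -5], [81, 3]] · [[-3, -5], [1, 2]] = [[481, 800], [-240, -399]].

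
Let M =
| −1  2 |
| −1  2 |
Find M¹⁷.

[[−1, 2], [−1, 2]]

M² = M (a projection; rank 1, trace 1), so M¹⁷ = M.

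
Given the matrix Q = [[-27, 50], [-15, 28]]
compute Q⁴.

[[-309, 650], [-195, 406]]

tr Q = 1 and det Q = -6, so the characteristic polynomial is λ² − (1)λ + (-6) with roots 3 and -2.
Eigenvectors give P = [[-5, 2], [-3, 1]] with P⁻¹ = [[1, -2], [3, -5]], and Q = P·diag(3, -2)·P⁻¹.
Then Q⁴ = P·diag(81, 16)·P⁻¹ = [[-405, 32], [-243, 16]] · [[1, -2], [3, -5]] = [[-309, 650], [-195, 406]].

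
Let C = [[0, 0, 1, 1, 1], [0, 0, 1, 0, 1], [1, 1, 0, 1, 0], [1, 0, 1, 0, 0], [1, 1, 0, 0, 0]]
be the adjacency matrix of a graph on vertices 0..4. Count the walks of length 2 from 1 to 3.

The number of length-2 walks from vertex 1 to vertex 3 is entry (1,3) of C^2, where C is the adjacency matrix.
C^2 = [[3, 2, 1, 1, 0], [2, 2, 0, 1, 0], [1, 0, 3, 1, 2], [1, 1, 1, 2, 1], [0, 0, 2, 1, 2]]

1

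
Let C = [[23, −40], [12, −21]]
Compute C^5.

tr C = 2 and det C = −3, so the characteristic polynomial is λ² − (2)λ + (−3) with roots −1 and 3.
Eigenvectors give P = [[−5, 2], [−3, 1]] with P⁻¹ = [[1, −2], [3, −5]], and C = P·diag(−1, 3)·P⁻¹.
Then C^5 = P·diag(−1, 243)·P⁻¹ = [[5, 486], [3, 243]] · [[1, −2], [3, −5]] = [[1463, −2440], [732, −1221]].

[[1463, −2440], [732, −1221]]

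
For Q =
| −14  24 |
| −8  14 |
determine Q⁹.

tr Q = 0 and det Q = −4, so the characteristic polynomial is λ² − (0)λ + (−4) with roots 2 and −2.
Eigenvectors give P = [[−3, 2], [−2, 1]] with P⁻¹ = [[1, −2], [2, −3]], and Q = P·diag(2, −2)·P⁻¹.
Then Q⁹ = P·diag(512, −512)·P⁻¹ = [[−1536, −1024], [−1024, −512]] · [[1, −2], [2, −3]] = [[−3584, 6144], [−2048, 3584]].

[[−3584, 6144], [−2048, 3584]]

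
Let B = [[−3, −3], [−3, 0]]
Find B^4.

B^2 = [[18, 9], [9, 9]]
B^3 = [[−81, −54], [−54, −27]]
B^4 = [[405, 243], [243, 162]]

[[405, 243], [243, 162]]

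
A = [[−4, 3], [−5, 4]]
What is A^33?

A² = I (check: tr A = 0 and det A = −1), so A^33 = A since 33 is odd.

[[−4, 3], [−5, 4]]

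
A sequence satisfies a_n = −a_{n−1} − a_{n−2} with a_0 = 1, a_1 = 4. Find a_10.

With companion matrix B = [[−1, −1], [1, 0]], [a_n, a_{n−1}]ᵀ = B·[a_{n−1}, a_{n−2}]ᵀ, so [a_10, a_9]ᵀ = B^9·[a_1, a_0]ᵀ.
B^9 = [[1, 0], [0, 1]], giving [a_10, a_9]ᵀ = [[4], [1]].

4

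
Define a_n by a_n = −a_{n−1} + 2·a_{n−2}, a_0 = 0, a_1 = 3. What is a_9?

With companion matrix B = [[−1, 2], [1, 0]], [a_n, a_{n−1}]ᵀ = B·[a_{n−1}, a_{n−2}]ᵀ, so [a_9, a_8]ᵀ = B^8·[a_1, a_0]ᵀ.
B^8 = [[171, −170], [−85, 86]], giving [a_9, a_8]ᵀ = [[513], [−255]].

513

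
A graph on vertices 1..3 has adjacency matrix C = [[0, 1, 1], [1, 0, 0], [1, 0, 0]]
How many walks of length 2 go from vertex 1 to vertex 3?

The number of length-2 walks from vertex 1 to vertex 3 is entry (1,3) of C², where C is the adjacency matrix.
C² = [[2, 0, 0], [0, 1, 1], [0, 1, 1]]

0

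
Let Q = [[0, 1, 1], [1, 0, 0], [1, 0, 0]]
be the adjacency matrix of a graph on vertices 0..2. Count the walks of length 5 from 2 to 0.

4

The number of length-5 walks from vertex 2 to vertex 0 is entry (2,0) of Q⁵, where Q is the adjacency matrix.
Q² = [[2, 0, 0], [0, 1, 1], [0, 1, 1]]
Q³ = [[0, 2, 2], [2, 0, 0], [2, 0, 0]]
Q⁴ = [[4, 0, 0], [0, 2, 2], [0, 2, 2]]
Q⁵ = [[0, 4, 4], [4, 0, 0], [4, 0, 0]]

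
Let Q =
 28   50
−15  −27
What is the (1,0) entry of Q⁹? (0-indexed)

tr Q = 1 and det Q = −6, so the characteristic polynomial is λ² − (1)λ + (−6) with roots −2 and 3.
Eigenvectors give P = [[−5, −2], [3, 1]] with P⁻¹ = [[1, 2], [−3, −5]], and Q = P·diag(−2, 3)·P⁻¹.
Then Q⁹ = P·diag(−512, 19683)·P⁻¹ = [[2560, −39366], [−1536, 19683]] · [[1, 2], [−3, −5]] = [[120658, 201950], [−60585, −101487]].

−60585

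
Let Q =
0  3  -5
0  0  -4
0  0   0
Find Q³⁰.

Q is strictly triangular, hence nilpotent: Q³ = 0, so Q³⁰ = 0.

[[0, 0, 0], [0, 0, 0], [0, 0, 0]]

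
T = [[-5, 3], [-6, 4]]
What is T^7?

tr T = -1 and det T = -2, so the characteristic polynomial is λ² − (-1)λ + (-2) with roots 1 and -2.
Eigenvectors give P = [[-1, 1], [-2, 1]] with P⁻¹ = [[1, -1], [2, -1]], and T = P·diag(1, -2)·P⁻¹.
Then T^7 = P·diag(1, -128)·P⁻¹ = [[-1, -128], [-2, -128]] · [[1, -1], [2, -1]] = [[-257, 129], [-258, 130]].

[[-257, 129], [-258, 130]]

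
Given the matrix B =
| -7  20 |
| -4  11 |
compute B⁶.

tr B = 4 and det B = 3, so the characteristic polynomial is λ² − (4)λ + (3) with roots 1 and 3.
Eigenvectors give P = [[5, 2], [2, 1]] with P⁻¹ = [[1, -2], [-2, 5]], and B = P·diag(1, 3)·P⁻¹.
Then B⁶ = P·diag(1, 729)·P⁻¹ = [[5, 1458], [2, 729]] · [[1, -2], [-2, 5]] = [[-2911, 7280], [-1456, 3641]].

[[-2911, 7280], [-1456, 3641]]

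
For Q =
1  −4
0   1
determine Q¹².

Q = I + N where N = [[0, −4], [0, 0]] is strictly upper-triangular, so N² = 0.
(I + N)¹² = I + 12·N = [[1, −48], [0, 1]].

[[1, −48], [0, 1]]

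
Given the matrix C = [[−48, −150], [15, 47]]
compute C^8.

[[63306, 189150], [−18915, −56489]]

tr C = −1 and det C = −6, so the characteristic polynomial is λ² − (−1)λ + (−6) with roots −3 and 2.
Eigenvectors give P = [[−10, −3], [3, 1]] with P⁻¹ = [[−1, −3], [3, 10]], and C = P·diag(−3, 2)·P⁻¹.
Then C^8 = P·diag(6561, 256)·P⁻¹ = [[−65610, −768], [19683, 256]] · [[−1, −3], [3, 10]] = [[63306, 189150], [−18915, −56489]].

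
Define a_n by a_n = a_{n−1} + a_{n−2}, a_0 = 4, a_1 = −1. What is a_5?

7

With companion matrix B = [[1, 1], [1, 0]], [a_n, a_{n−1}]ᵀ = B·[a_{n−1}, a_{n−2}]ᵀ, so [a_5, a_4]ᵀ = B⁴·[a_1, a_0]ᵀ.
B⁴ = [[5, 3], [3, 2]], giving [a_5, a_4]ᵀ = [[7], [5]].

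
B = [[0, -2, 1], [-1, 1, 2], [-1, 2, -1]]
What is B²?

[[1, 0, -5], [-3, 7, -1], [-1, 2, 4]]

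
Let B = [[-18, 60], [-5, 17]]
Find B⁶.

tr B = -1 and det B = -6, so the characteristic polynomial is λ² − (-1)λ + (-6) with roots -3 and 2.
Eigenvectors give P = [[4, -3], [1, -1]] with P⁻¹ = [[1, -3], [1, -4]], and B = P·diag(-3, 2)·P⁻¹.
Then B⁶ = P·diag(729, 64)·P⁻¹ = [[2916, -192], [729, -64]] · [[1, -3], [1, -4]] = [[2724, -7980], [665, -1931]].

[[2724, -7980], [665, -1931]]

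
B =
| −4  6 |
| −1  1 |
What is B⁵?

[[−94, 186], [−31, 61]]

tr B = −3 and det B = 2, so the characteristic polynomial is λ² − (−3)λ + (2) with roots −2 and −1.
Eigenvectors give P = [[−3, −2], [−1, −1]] with P⁻¹ = [[−1, 2], [1, −3]], and B = P·diag(−2, −1)·P⁻¹.
Then B⁵ = P·diag(−32, −1)·P⁻¹ = [[96, 2], [32, 1]] · [[−1, 2], [1, −3]] = [[−94, 186], [−31, 61]].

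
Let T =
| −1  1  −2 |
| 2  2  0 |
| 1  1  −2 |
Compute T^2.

[[1, −1, 6], [2, 6, −4], [−1, 1, 2]]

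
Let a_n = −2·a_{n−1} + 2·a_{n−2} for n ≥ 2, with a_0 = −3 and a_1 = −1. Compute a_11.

With companion matrix B = [[−2, 2], [1, 0]], [a_n, a_{n−1}]ᵀ = B·[a_{n−1}, a_{n−2}]ᵀ, so [a_11, a_10]ᵀ = B¹⁰·[a_1, a_0]ᵀ.
B¹⁰ = [[18272, −13376], [−6688, 4896]], giving [a_11, a_10]ᵀ = [[21856], [−8000]].

21856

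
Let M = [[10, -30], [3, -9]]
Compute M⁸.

M² = M (a projection; rank 1, trace 1), so M⁸ = M.

[[10, -30], [3, -9]]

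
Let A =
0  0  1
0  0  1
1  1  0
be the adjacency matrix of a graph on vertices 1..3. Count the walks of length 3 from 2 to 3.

The number of length-3 walks from vertex 2 to vertex 3 is entry (2,3) of A^3, where A is the adjacency matrix.
A^2 = [[1, 1, 0], [1, 1, 0], [0, 0, 2]]
A^3 = [[0, 0, 2], [0, 0, 2], [2, 2, 0]]

2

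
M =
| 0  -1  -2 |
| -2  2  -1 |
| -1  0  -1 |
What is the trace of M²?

13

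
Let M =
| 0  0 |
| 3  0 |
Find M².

M is strictly triangular, hence nilpotent: M² = 0, so M² = 0.

[[0, 0], [0, 0]]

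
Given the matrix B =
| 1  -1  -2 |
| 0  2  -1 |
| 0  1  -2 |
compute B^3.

[[1, -8, -3], [0, 6, -3], [0, 3, -6]]

B^2 = [[1, -5, 3], [0, 3, 0], [0, 0, 3]]
B^3 = [[1, -8, -3], [0, 6, -3], [0, 3, -6]]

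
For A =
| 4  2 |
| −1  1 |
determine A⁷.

[[4246, 4118], [−2059, −1931]]

tr A = 5 and det A = 6, so the characteristic polynomial is λ² − (5)λ + (6) with roots 3 and 2.
Eigenvectors give P = [[2, −1], [−1, 1]] with P⁻¹ = [[1, 1], [1, 2]], and A = P·diag(3, 2)·P⁻¹.
Then A⁷ = P·diag(2187, 128)·P⁻¹ = [[4374, −128], [−2187, 128]] · [[1, 1], [1, 2]] = [[4246, 4118], [−2059, −1931]].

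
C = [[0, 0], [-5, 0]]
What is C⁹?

C is strictly triangular, hence nilpotent: C² = 0, so C⁹ = 0.

[[0, 0], [0, 0]]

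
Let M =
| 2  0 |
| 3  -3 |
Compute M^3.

[[8, 0], [21, -27]]

M^2 = [[4, 0], [-3, 9]]
M^3 = [[8, 0], [21, -27]]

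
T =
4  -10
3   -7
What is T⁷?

tr T = -3 and det T = 2, so the characteristic polynomial is λ² − (-3)λ + (2) with roots -1 and -2.
Eigenvectors give P = [[-2, 5], [-1, 3]] with P⁻¹ = [[-3, 5], [-1, 2]], and T = P·diag(-1, -2)·P⁻¹.
Then T⁷ = P·diag(-1, -128)·P⁻¹ = [[2, -640], [1, -384]] · [[-3, 5], [-1, 2]] = [[634, -1270], [381, -763]].

[[634, -1270], [381, -763]]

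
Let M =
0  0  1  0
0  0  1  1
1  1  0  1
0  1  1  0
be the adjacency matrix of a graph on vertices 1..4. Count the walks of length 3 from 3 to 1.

The number of length-3 walks from vertex 3 to vertex 1 is entry (3,1) of M^3, where M is the adjacency matrix.
M^2 = [[1, 1, 0, 1], [1, 2, 1, 1], [0, 1, 3, 1], [1, 1, 1, 2]]
M^3 = [[0, 1, 3, 1], [1, 2, 4, 3], [3, 4, 2, 4], [1, 3, 4, 2]]

3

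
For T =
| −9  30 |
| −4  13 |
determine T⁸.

tr T = 4 and det T = 3, so the characteristic polynomial is λ² − (4)λ + (3) with roots 3 and 1.
Eigenvectors give P = [[−5, 3], [−2, 1]] with P⁻¹ = [[1, −3], [2, −5]], and T = P·diag(3, 1)·P⁻¹.
Then T⁸ = P·diag(6561, 1)·P⁻¹ = [[−32805, 3], [−13122, 1]] · [[1, −3], [2, −5]] = [[−32799, 98400], [−13120, 39361]].

[[−32799, 98400], [−13120, 39361]]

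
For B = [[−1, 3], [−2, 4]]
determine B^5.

[[−61, 93], [−62, 94]]

tr B = 3 and det B = 2, so the characteristic polynomial is λ² − (3)λ + (2) with roots 2 and 1.
Eigenvectors give P = [[1, 3], [1, 2]] with P⁻¹ = [[−2, 3], [1, −1]], and B = P·diag(2, 1)·P⁻¹.
Then B^5 = P·diag(32, 1)·P⁻¹ = [[32, 3], [32, 2]] · [[−2, 3], [1, −1]] = [[−61, 93], [−62, 94]].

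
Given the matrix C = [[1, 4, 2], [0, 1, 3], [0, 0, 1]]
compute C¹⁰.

C = I + N where N = [[0, 4, 2], [0, 0, 3], [0, 0, 0]] is strictly upper-triangular, so N³ = 0.
(I + N)¹⁰ = I + 10·N + 45·N² = [[1, 40, 560], [0, 1, 30], [0, 0, 1]].

[[1, 40, 560], [0, 1, 30], [0, 0, 1]]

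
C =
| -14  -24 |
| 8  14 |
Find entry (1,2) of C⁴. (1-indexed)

tr C = 0 and det C = -4, so the characteristic polynomial is λ² − (0)λ + (-4) with roots -2 and 2.
Eigenvectors give P = [[2, -3], [-1, 2]] with P⁻¹ = [[2, 3], [1, 2]], and C = P·diag(-2, 2)·P⁻¹.
Then C⁴ = P·diag(16, 16)·P⁻¹ = [[32, -48], [-16, 32]] · [[2, 3], [1, 2]] = [[16, 0], [0, 16]].

0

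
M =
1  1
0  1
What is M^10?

[[1, 10], [0, 1]]

M = I + N where N = [[0, 1], [0, 0]] is strictly upper-triangular, so N^2 = 0.
(I + N)^10 = I + 10·N = [[1, 10], [0, 1]].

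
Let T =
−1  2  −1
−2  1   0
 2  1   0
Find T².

[[−5, −1, 1], [0, −3, 2], [−4, 5, −2]]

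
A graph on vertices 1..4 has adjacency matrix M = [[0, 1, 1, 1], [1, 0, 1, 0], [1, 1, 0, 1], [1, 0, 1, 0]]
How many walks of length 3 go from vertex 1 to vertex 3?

5

The number of length-3 walks from vertex 1 to vertex 3 is entry (1,3) of M³, where M is the adjacency matrix.
M² = [[3, 1, 2, 1], [1, 2, 1, 2], [2, 1, 3, 1], [1, 2, 1, 2]]
M³ = [[4, 5, 5, 5], [5, 2, 5, 2], [5, 5, 4, 5], [5, 2, 5, 2]]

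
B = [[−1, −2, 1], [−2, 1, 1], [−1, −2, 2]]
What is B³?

B² = [[4, −2, −1], [−1, 3, 1], [3, −4, 1]]
B³ = [[1, −8, 0], [−6, 3, 4], [4, −12, 1]]

[[1, −8, 0], [−6, 3, 4], [4, −12, 1]]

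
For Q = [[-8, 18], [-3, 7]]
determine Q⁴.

[[46, -90], [15, -29]]

tr Q = -1 and det Q = -2, so the characteristic polynomial is λ² − (-1)λ + (-2) with roots 1 and -2.
Eigenvectors give P = [[-2, 3], [-1, 1]] with P⁻¹ = [[1, -3], [1, -2]], and Q = P·diag(1, -2)·P⁻¹.
Then Q⁴ = P·diag(1, 16)·P⁻¹ = [[-2, 48], [-1, 16]] · [[1, -3], [1, -2]] = [[46, -90], [15, -29]].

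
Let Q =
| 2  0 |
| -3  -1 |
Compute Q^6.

tr Q = 1 and det Q = -2, so the characteristic polynomial is λ² − (1)λ + (-2) with roots -1 and 2.
Eigenvectors give P = [[0, -1], [1, 1]] with P⁻¹ = [[1, 1], [-1, 0]], and Q = P·diag(-1, 2)·P⁻¹.
Then Q^6 = P·diag(1, 64)·P⁻¹ = [[0, -64], [1, 64]] · [[1, 1], [-1, 0]] = [[64, 0], [-63, 1]].

[[64, 0], [-63, 1]]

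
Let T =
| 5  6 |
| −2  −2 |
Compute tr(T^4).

17

tr T = 3 and det T = 2, so the characteristic polynomial is λ² − (3)λ + (2) with roots 1 and 2.
Eigenvectors give P = [[−3, −2], [2, 1]] with P⁻¹ = [[1, 2], [−2, −3]], and T = P·diag(1, 2)·P⁻¹.
Then T^4 = P·diag(1, 16)·P⁻¹ = [[−3, −32], [2, 16]] · [[1, 2], [−2, −3]] = [[61, 90], [−30, −44]].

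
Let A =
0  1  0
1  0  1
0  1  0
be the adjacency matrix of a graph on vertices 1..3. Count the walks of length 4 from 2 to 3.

0

The number of length-4 walks from vertex 2 to vertex 3 is entry (2,3) of A⁴, where A is the adjacency matrix.
A² = [[1, 0, 1], [0, 2, 0], [1, 0, 1]]
A³ = [[0, 2, 0], [2, 0, 2], [0, 2, 0]]
A⁴ = [[2, 0, 2], [0, 4, 0], [2, 0, 2]]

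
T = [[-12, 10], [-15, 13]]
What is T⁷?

[[-4758, 4630], [-6945, 6817]]

tr T = 1 and det T = -6, so the characteristic polynomial is λ² − (1)λ + (-6) with roots 3 and -2.
Eigenvectors give P = [[-2, 1], [-3, 1]] with P⁻¹ = [[1, -1], [3, -2]], and T = P·diag(3, -2)·P⁻¹.
Then T⁷ = P·diag(2187, -128)·P⁻¹ = [[-4374, -128], [-6561, -128]] · [[1, -1], [3, -2]] = [[-4758, 4630], [-6945, 6817]].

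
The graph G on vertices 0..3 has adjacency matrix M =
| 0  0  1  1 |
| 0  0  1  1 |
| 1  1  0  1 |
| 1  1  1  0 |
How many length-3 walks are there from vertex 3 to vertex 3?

4

The number of length-3 walks from vertex 3 to vertex 3 is entry (3,3) of M³, where M is the adjacency matrix.
M² = [[2, 2, 1, 1], [2, 2, 1, 1], [1, 1, 3, 2], [1, 1, 2, 3]]
M³ = [[2, 2, 5, 5], [2, 2, 5, 5], [5, 5, 4, 5], [5, 5, 5, 4]]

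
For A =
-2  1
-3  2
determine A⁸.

[[1, 0], [0, 1]]

A² = I (check: tr A = 0 and det A = -1), so A⁸ = I since 8 is even.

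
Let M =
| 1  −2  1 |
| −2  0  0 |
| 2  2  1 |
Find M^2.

[[7, 0, 2], [−2, 4, −2], [0, −2, 3]]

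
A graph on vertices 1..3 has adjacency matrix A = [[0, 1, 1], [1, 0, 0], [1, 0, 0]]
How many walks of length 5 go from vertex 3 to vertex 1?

4

The number of length-5 walks from vertex 3 to vertex 1 is entry (3,1) of A⁵, where A is the adjacency matrix.
A² = [[2, 0, 0], [0, 1, 1], [0, 1, 1]]
A³ = [[0, 2, 2], [2, 0, 0], [2, 0, 0]]
A⁴ = [[4, 0, 0], [0, 2, 2], [0, 2, 2]]
A⁵ = [[0, 4, 4], [4, 0, 0], [4, 0, 0]]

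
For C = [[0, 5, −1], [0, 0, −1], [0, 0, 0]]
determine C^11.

[[0, 0, 0], [0, 0, 0], [0, 0, 0]]

C is strictly triangular, hence nilpotent: C^3 = 0, so C^11 = 0.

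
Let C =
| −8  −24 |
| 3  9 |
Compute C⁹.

[[−8, −24], [3, 9]]

C² = C (a projection; rank 1, trace 1), so C⁹ = C.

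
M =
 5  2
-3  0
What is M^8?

[[19171, 12610], [-18915, -12354]]

tr M = 5 and det M = 6, so the characteristic polynomial is λ² − (5)λ + (6) with roots 2 and 3.
Eigenvectors give P = [[-2, -1], [3, 1]] with P⁻¹ = [[1, 1], [-3, -2]], and M = P·diag(2, 3)·P⁻¹.
Then M^8 = P·diag(256, 6561)·P⁻¹ = [[-512, -6561], [768, 6561]] · [[1, 1], [-3, -2]] = [[19171, 12610], [-18915, -12354]].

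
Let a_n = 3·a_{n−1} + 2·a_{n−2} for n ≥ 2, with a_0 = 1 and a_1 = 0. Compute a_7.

990

With companion matrix Q = [[3, 2], [1, 0]], [a_n, a_{n−1}]ᵀ = Q·[a_{n−1}, a_{n−2}]ᵀ, so [a_7, a_6]ᵀ = Q⁶·[a_1, a_0]ᵀ.
Q⁶ = [[1763, 990], [495, 278]], giving [a_7, a_6]ᵀ = [[990], [278]].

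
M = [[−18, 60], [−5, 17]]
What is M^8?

[[25476, −75660], [6305, −18659]]

tr M = −1 and det M = −6, so the characteristic polynomial is λ² − (−1)λ + (−6) with roots 2 and −3.
Eigenvectors give P = [[3, 4], [1, 1]] with P⁻¹ = [[−1, 4], [1, −3]], and M = P·diag(2, −3)·P⁻¹.
Then M^8 = P·diag(256, 6561)·P⁻¹ = [[768, 26244], [256, 6561]] · [[−1, 4], [1, −3]] = [[25476, −75660], [6305, −18659]].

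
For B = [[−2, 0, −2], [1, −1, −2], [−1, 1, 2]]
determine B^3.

B^2 = [[6, −2, 0], [−1, −1, −4], [1, 1, 4]]
B^3 = [[−14, 2, −8], [5, −3, −4], [−5, 3, 4]]

[[−14, 2, −8], [5, −3, −4], [−5, 3, 4]]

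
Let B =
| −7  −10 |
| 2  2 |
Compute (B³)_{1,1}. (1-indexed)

−103

tr B = −5 and det B = 6, so the characteristic polynomial is λ² − (−5)λ + (6) with roots −2 and −3.
Eigenvectors give P = [[−2, 5], [1, −2]] with P⁻¹ = [[2, 5], [1, 2]], and B = P·diag(−2, −3)·P⁻¹.
Then B³ = P·diag(−8, −27)·P⁻¹ = [[16, −135], [−8, 54]] · [[2, 5], [1, 2]] = [[−103, −190], [38, 68]].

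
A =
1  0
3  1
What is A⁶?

[[1, 0], [18, 1]]

A = I + N where N = [[0, 0], [3, 0]] is strictly lower-triangular, so N² = 0.
(I + N)⁶ = I + 6·N = [[1, 0], [18, 1]].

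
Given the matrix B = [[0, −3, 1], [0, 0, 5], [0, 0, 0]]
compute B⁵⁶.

[[0, 0, 0], [0, 0, 0], [0, 0, 0]]

B is strictly triangular, hence nilpotent: B³ = 0, so B⁵⁶ = 0.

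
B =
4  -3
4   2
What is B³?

[[-56, -48], [64, -88]]

B² = [[4, -18], [24, -8]]
B³ = [[-56, -48], [64, -88]]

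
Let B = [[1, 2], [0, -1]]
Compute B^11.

[[1, 2], [0, -1]]

B² = I (check: tr B = 0 and det B = -1), so B^11 = B since 11 is odd.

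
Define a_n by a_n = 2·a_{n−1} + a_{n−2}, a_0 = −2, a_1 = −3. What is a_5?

With companion matrix Q = [[2, 1], [1, 0]], [a_n, a_{n−1}]ᵀ = Q·[a_{n−1}, a_{n−2}]ᵀ, so [a_5, a_4]ᵀ = Q⁴·[a_1, a_0]ᵀ.
Q⁴ = [[29, 12], [12, 5]], giving [a_5, a_4]ᵀ = [[−111], [−46]].

−111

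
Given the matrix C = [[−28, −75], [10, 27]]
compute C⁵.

tr C = −1 and det C = −6, so the characteristic polynomial is λ² − (−1)λ + (−6) with roots −3 and 2.
Eigenvectors give P = [[−3, −5], [1, 2]] with P⁻¹ = [[−2, −5], [1, 3]], and C = P·diag(−3, 2)·P⁻¹.
Then C⁵ = P·diag(−243, 32)·P⁻¹ = [[729, −160], [−243, 64]] · [[−2, −5], [1, 3]] = [[−1618, −4125], [550, 1407]].

[[−1618, −4125], [550, 1407]]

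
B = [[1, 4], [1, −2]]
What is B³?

[[1, 28], [7, −20]]

B² = [[5, −4], [−1, 8]]
B³ = [[1, 28], [7, −20]]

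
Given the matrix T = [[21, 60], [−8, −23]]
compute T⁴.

[[−399, −1200], [160, 481]]

tr T = −2 and det T = −3, so the characteristic polynomial is λ² − (−2)λ + (−3) with roots 1 and −3.
Eigenvectors give P = [[−3, −5], [1, 2]] with P⁻¹ = [[−2, −5], [1, 3]], and T = P·diag(1, −3)·P⁻¹.
Then T⁴ = P·diag(1, 81)·P⁻¹ = [[−3, −405], [1, 162]] · [[−2, −5], [1, 3]] = [[−399, −1200], [160, 481]].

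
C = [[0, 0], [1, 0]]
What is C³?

C is strictly triangular, hence nilpotent: C² = 0, so C³ = 0.

[[0, 0], [0, 0]]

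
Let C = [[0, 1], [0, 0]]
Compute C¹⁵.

C is strictly triangular, hence nilpotent: C² = 0, so C¹⁵ = 0.

[[0, 0], [0, 0]]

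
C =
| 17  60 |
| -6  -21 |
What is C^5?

tr C = -4 and det C = 3, so the characteristic polynomial is λ² − (-4)λ + (3) with roots -3 and -1.
Eigenvectors give P = [[-3, 10], [1, -3]] with P⁻¹ = [[3, 10], [1, 3]], and C = P·diag(-3, -1)·P⁻¹.
Then C^5 = P·diag(-243, -1)·P⁻¹ = [[729, -10], [-243, 3]] · [[3, 10], [1, 3]] = [[2177, 7260], [-726, -2421]].

[[2177, 7260], [-726, -2421]]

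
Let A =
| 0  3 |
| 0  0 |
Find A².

A is strictly triangular, hence nilpotent: A² = 0, so A² = 0.

[[0, 0], [0, 0]]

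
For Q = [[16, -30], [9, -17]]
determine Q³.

[[46, -90], [27, -53]]

tr Q = -1 and det Q = -2, so the characteristic polynomial is λ² − (-1)λ + (-2) with roots 1 and -2.
Eigenvectors give P = [[2, -5], [1, -3]] with P⁻¹ = [[3, -5], [1, -2]], and Q = P·diag(1, -2)·P⁻¹.
Then Q³ = P·diag(1, -8)·P⁻¹ = [[2, 40], [1, 24]] · [[3, -5], [1, -2]] = [[46, -90], [27, -53]].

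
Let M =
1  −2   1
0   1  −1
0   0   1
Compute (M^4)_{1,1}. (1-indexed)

M = I + N where N = [[0, −2, 1], [0, 0, −1], [0, 0, 0]] is strictly upper-triangular, so N^3 = 0.
(I + N)^4 = I + 4·N + 6·N^2 = [[1, −8, 16], [0, 1, −4], [0, 0, 1]].

1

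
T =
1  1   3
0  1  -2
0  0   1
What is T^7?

T = I + N where N = [[0, 1, 3], [0, 0, -2], [0, 0, 0]] is strictly upper-triangular, so N^3 = 0.
(I + N)^7 = I + 7·N + 21·N^2 = [[1, 7, -21], [0, 1, -14], [0, 0, 1]].

[[1, 7, -21], [0, 1, -14], [0, 0, 1]]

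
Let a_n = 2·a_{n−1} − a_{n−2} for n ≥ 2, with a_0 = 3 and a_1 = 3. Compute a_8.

With companion matrix A = [[2, −1], [1, 0]], [a_n, a_{n−1}]ᵀ = A·[a_{n−1}, a_{n−2}]ᵀ, so [a_8, a_7]ᵀ = A^7·[a_1, a_0]ᵀ.
A^7 = [[8, −7], [7, −6]], giving [a_8, a_7]ᵀ = [[3], [3]].

3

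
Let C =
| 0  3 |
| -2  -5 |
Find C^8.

tr C = -5 and det C = 6, so the characteristic polynomial is λ² − (-5)λ + (6) with roots -3 and -2.
Eigenvectors give P = [[1, 3], [-1, -2]] with P⁻¹ = [[-2, -3], [1, 1]], and C = P·diag(-3, -2)·P⁻¹.
Then C^8 = P·diag(6561, 256)·P⁻¹ = [[6561, 768], [-6561, -512]] · [[-2, -3], [1, 1]] = [[-12354, -18915], [12610, 19171]].

[[-12354, -18915], [12610, 19171]]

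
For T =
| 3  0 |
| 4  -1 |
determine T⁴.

[[81, 0], [80, 1]]

tr T = 2 and det T = -3, so the characteristic polynomial is λ² − (2)λ + (-3) with roots 3 and -1.
Eigenvectors give P = [[1, 0], [1, -1]] with P⁻¹ = [[1, 0], [1, -1]], and T = P·diag(3, -1)·P⁻¹.
Then T⁴ = P·diag(81, 1)·P⁻¹ = [[81, 0], [81, -1]] · [[1, 0], [1, -1]] = [[81, 0], [80, 1]].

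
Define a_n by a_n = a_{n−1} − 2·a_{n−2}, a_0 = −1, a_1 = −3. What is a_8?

23

With companion matrix A = [[1, −2], [1, 0]], [a_n, a_{n−1}]ᵀ = A·[a_{n−1}, a_{n−2}]ᵀ, so [a_8, a_7]ᵀ = A^7·[a_1, a_0]ᵀ.
A^7 = [[−3, −14], [7, −10]], giving [a_8, a_7]ᵀ = [[23], [−11]].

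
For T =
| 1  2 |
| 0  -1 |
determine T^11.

T² = I (check: tr T = 0 and det T = -1), so T^11 = T since 11 is odd.

[[1, 2], [0, -1]]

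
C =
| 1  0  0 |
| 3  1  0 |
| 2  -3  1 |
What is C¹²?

C = I + N where N = [[0, 0, 0], [3, 0, 0], [2, -3, 0]] is strictly lower-triangular, so N³ = 0.
(I + N)¹² = I + 12·N + 66·N² = [[1, 0, 0], [36, 1, 0], [-570, -36, 1]].

[[1, 0, 0], [36, 1, 0], [-570, -36, 1]]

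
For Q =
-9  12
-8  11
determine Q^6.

[[-1455, 2184], [-1456, 2185]]

tr Q = 2 and det Q = -3, so the characteristic polynomial is λ² − (2)λ + (-3) with roots -1 and 3.
Eigenvectors give P = [[3, 1], [2, 1]] with P⁻¹ = [[1, -1], [-2, 3]], and Q = P·diag(-1, 3)·P⁻¹.
Then Q^6 = P·diag(1, 729)·P⁻¹ = [[3, 729], [2, 729]] · [[1, -1], [-2, 3]] = [[-1455, 2184], [-1456, 2185]].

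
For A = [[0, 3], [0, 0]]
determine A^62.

A is strictly triangular, hence nilpotent: A^2 = 0, so A^62 = 0.

[[0, 0], [0, 0]]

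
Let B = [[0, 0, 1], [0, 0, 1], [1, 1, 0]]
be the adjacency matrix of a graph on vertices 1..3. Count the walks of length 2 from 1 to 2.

1

The number of length-2 walks from vertex 1 to vertex 2 is entry (1,2) of B², where B is the adjacency matrix.
B² = [[1, 1, 0], [1, 1, 0], [0, 0, 2]]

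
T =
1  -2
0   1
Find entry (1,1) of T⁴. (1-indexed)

T = I + N where N = [[0, -2], [0, 0]] is strictly upper-triangular, so N² = 0.
(I + N)⁴ = I + 4·N = [[1, -8], [0, 1]].

1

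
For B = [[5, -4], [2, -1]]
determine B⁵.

[[485, -484], [242, -241]]

tr B = 4 and det B = 3, so the characteristic polynomial is λ² − (4)λ + (3) with roots 3 and 1.
Eigenvectors give P = [[2, 1], [1, 1]] with P⁻¹ = [[1, -1], [-1, 2]], and B = P·diag(3, 1)·P⁻¹.
Then B⁵ = P·diag(243, 1)·P⁻¹ = [[486, 1], [243, 1]] · [[1, -1], [-1, 2]] = [[485, -484], [242, -241]].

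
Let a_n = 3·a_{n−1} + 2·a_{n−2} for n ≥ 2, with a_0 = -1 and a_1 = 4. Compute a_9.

76894

With companion matrix A = [[3, 2], [1, 0]], [a_n, a_{n−1}]ᵀ = A·[a_{n−1}, a_{n−2}]ᵀ, so [a_9, a_8]ᵀ = A^8·[a_1, a_0]ᵀ.
A^8 = [[22363, 12558], [6279, 3526]], giving [a_9, a_8]ᵀ = [[76894], [21590]].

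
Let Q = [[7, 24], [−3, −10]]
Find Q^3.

tr Q = −3 and det Q = 2, so the characteristic polynomial is λ² − (−3)λ + (2) with roots −1 and −2.
Eigenvectors give P = [[−3, −8], [1, 3]] with P⁻¹ = [[−3, −8], [1, 3]], and Q = P·diag(−1, −2)·P⁻¹.
Then Q^3 = P·diag(−1, −8)·P⁻¹ = [[3, 64], [−1, −24]] · [[−3, −8], [1, 3]] = [[55, 168], [−21, −64]].

[[55, 168], [−21, −64]]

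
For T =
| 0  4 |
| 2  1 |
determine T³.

[[8, 36], [18, 17]]

T² = [[8, 4], [2, 9]]
T³ = [[8, 36], [18, 17]]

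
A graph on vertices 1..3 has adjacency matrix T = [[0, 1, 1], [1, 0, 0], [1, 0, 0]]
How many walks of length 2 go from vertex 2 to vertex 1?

The number of length-2 walks from vertex 2 to vertex 1 is entry (2,1) of T^2, where T is the adjacency matrix.
T^2 = [[2, 0, 0], [0, 1, 1], [0, 1, 1]]

0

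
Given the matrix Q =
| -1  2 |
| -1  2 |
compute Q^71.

Q² = Q (a projection; rank 1, trace 1), so Q^71 = Q.

[[-1, 2], [-1, 2]]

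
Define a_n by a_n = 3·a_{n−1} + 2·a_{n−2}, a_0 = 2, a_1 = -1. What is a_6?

61

With companion matrix B = [[3, 2], [1, 0]], [a_n, a_{n−1}]ᵀ = B·[a_{n−1}, a_{n−2}]ᵀ, so [a_6, a_5]ᵀ = B⁵·[a_1, a_0]ᵀ.
B⁵ = [[495, 278], [139, 78]], giving [a_6, a_5]ᵀ = [[61], [17]].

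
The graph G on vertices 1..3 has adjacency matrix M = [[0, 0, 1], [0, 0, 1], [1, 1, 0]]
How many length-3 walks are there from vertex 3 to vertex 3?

0

The number of length-3 walks from vertex 3 to vertex 3 is entry (3,3) of M^3, where M is the adjacency matrix.
M^2 = [[1, 1, 0], [1, 1, 0], [0, 0, 2]]
M^3 = [[0, 0, 2], [0, 0, 2], [2, 2, 0]]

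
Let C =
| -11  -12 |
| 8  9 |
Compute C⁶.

[[2185, 2184], [-1456, -1455]]

tr C = -2 and det C = -3, so the characteristic polynomial is λ² − (-2)λ + (-3) with roots -3 and 1.
Eigenvectors give P = [[-3, -1], [2, 1]] with P⁻¹ = [[-1, -1], [2, 3]], and C = P·diag(-3, 1)·P⁻¹.
Then C⁶ = P·diag(729, 1)·P⁻¹ = [[-2187, -1], [1458, 1]] · [[-1, -1], [2, 3]] = [[2185, 2184], [-1456, -1455]].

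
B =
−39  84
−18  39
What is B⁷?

tr B = 0 and det B = −9, so the characteristic polynomial is λ² − (0)λ + (−9) with roots −3 and 3.
Eigenvectors give P = [[7, 2], [3, 1]] with P⁻¹ = [[1, −2], [−3, 7]], and B = P·diag(−3, 3)·P⁻¹.
Then B⁷ = P·diag(−2187, 2187)·P⁻¹ = [[−15309, 4374], [−6561, 2187]] · [[1, −2], [−3, 7]] = [[−28431, 61236], [−13122, 28431]].

[[−28431, 61236], [−13122, 28431]]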